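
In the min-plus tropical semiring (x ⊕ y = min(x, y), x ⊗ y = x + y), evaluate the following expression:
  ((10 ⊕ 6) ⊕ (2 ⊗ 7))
((10 ⊕ 6) ⊕ (2 ⊗ 7)) = 6

Expand innermost to outermost. Recall ⊕ takes the minimum of its arguments and ⊗ takes their sum. Working out the expression ((10 ⊕ 6) ⊕ (2 ⊗ 7)) gives 6.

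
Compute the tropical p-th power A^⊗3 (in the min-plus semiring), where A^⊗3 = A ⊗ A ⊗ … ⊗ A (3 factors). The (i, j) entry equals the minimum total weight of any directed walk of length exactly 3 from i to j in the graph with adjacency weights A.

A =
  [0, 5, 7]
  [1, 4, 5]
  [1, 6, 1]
A^⊗3 =
  [0, 5, 7]
  [1, 6, 7]
  [1, 6, 3]

Each entry (A^⊗3)_ij equals the minimum over all length-3 walks i = v_0 → v_1 → … → v_3 = j of Σ_t A[v_t][v_{t+1}]. For example, for (i, j) = (0, 2) we minimise over 9 possible intermediate vertex sequences; the minimum is 7, attained along the walk 0 → 0 → 0 → 2.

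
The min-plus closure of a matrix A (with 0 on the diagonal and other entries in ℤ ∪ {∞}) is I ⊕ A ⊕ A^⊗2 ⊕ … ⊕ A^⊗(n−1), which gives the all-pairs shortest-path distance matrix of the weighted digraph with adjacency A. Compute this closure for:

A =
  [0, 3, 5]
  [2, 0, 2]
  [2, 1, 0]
Closure =
  [0, 3, 5]
  [2, 0, 2]
  [2, 1, 0]

This is the Floyd-Warshall all-pairs shortest-path computation. For each intermediate vertex k = 0, 1, …, 2, update dist[i][j] ← min(dist[i][j], dist[i][k] + dist[k][j]). The final matrix gives, for each (i, j), the minimum total weight of any directed path from i to j (possibly empty when i = j).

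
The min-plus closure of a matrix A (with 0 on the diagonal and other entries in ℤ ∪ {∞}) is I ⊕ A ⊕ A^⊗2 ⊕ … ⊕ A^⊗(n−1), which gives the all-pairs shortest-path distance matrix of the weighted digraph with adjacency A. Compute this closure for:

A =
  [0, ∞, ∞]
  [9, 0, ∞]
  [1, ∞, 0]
Closure =
  [0, ∞, ∞]
  [9, 0, ∞]
  [1, ∞, 0]

This is the Floyd-Warshall all-pairs shortest-path computation. For each intermediate vertex k = 0, 1, …, 2, update dist[i][j] ← min(dist[i][j], dist[i][k] + dist[k][j]). The final matrix gives, for each (i, j), the minimum total weight of any directed path from i to j (possibly empty when i = j).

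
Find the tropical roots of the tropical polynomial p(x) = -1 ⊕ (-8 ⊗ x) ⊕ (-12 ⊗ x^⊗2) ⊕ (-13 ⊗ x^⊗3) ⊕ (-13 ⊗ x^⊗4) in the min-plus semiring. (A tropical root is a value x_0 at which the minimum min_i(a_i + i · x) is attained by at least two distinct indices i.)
Roots: {0, 1, 4, 7}

Each tropical root is a break point of the lower envelope of the lines y = a_i + i · x (there are 5 lines, with slopes 0, 1, ..., 4). Only the lines that attain the minimum somewhere contribute to roots; other lines are dominated. Here the surviving (envelope) indices are i = 4, i = 3, i = 2, i = 1, i = 0.
Intersections between consecutive envelope lines give the roots: for adjacent envelope indices i < j the intersection is x = (a_i − a_j) / (j − i). Reading off the sorted break points: {0, 1, 4, 7}.
Verification: at each break x_0, at least two indices attain the minimum of min_i(a_i + i · x_0).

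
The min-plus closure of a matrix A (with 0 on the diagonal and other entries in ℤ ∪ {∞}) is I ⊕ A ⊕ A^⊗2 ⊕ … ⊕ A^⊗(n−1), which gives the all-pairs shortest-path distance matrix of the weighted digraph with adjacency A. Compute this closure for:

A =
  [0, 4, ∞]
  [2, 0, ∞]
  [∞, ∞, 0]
Closure =
  [0, 4, ∞]
  [2, 0, ∞]
  [∞, ∞, 0]

This is the Floyd-Warshall all-pairs shortest-path computation. For each intermediate vertex k = 0, 1, …, 2, update dist[i][j] ← min(dist[i][j], dist[i][k] + dist[k][j]). The final matrix gives, for each (i, j), the minimum total weight of any directed path from i to j (possibly empty when i = j).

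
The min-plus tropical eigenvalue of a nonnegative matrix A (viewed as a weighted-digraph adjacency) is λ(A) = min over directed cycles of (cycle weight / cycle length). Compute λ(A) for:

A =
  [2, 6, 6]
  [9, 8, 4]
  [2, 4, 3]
λ(A) = 2

Enumerate directed cycles and compute their means (weight / length). Sample:
  cycle 0 → 0: weight = 2, length = 1, mean = 2/1 ≈ 2.000
  cycle 1 → 1: weight = 8, length = 1, mean = 8/1 ≈ 8.000
  cycle 2 → 2: weight = 3, length = 1, mean = 3/1 ≈ 3.000
  cycle 0 → 1 → 0: weight = 15, length = 2, mean = 15/2 ≈ 7.500
  cycle 0 → 2 → 0: weight = 8, length = 2, mean = 8/2 ≈ 4.000
  cycle 1 → 0 → 1: weight = 15, length = 2, mean = 15/2 ≈ 7.500
Minimum mean = 2.000, attained e.g. along the cycle 0 → 0 with weight 2 and length 1. So λ(A) = 2/1 = 2.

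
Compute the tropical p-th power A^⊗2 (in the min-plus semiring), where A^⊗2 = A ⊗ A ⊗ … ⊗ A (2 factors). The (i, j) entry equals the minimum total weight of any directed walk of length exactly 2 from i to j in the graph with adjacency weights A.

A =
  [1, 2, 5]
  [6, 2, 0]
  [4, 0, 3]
A^⊗2 =
  [2, 3, 2]
  [4, 0, 2]
  [5, 2, 0]

Each entry (A^⊗2)_ij equals the minimum over all length-2 walks i = v_0 → v_1 → … → v_2 = j of Σ_t A[v_t][v_{t+1}]. For example, for (i, j) = (0, 2) we minimise over 3 possible intermediate vertex sequences; the minimum is 2, attained along the walk 0 → 1 → 2.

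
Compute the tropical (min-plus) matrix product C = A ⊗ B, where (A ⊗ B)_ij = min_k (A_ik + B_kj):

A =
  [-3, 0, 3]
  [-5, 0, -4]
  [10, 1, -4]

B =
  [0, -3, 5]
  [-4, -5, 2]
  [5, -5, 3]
A ⊗ B =
  [-4, -6, 2]
  [-5, -9, -1]
  [-3, -9, -1]

Apply the min-plus product entry-by-entry:
  C[0][0] = min over k of (A[0][0] + B[0][0] = -3 + 0 = -3, A[0][1] + B[1][0] = 0 + -4 = -4, A[0][2] + B[2][0] = 3 + 5 = 8) = -4 (attained at k = 1)
  C[0][1] = min over k of (A[0][0] + B[0][1] = -3 + -3 = -6, A[0][1] + B[1][1] = 0 + -5 = -5, A[0][2] + B[2][1] = 3 + -5 = -2) = -6 (attained at k = 0)
  C[0][2] = min over k of (A[0][0] + B[0][2] = -3 + 5 = 2, A[0][1] + B[1][2] = 0 + 2 = 2, A[0][2] + B[2][2] = 3 + 3 = 6) = 2 (attained at k = 0)
  C[1][0] = min over k of (A[1][0] + B[0][0] = -5 + 0 = -5, A[1][1] + B[1][0] = 0 + -4 = -4, A[1][2] + B[2][0] = -4 + 5 = 1) = -5 (attained at k = 0)
  C[1][1] = min over k of (A[1][0] + B[0][1] = -5 + -3 = -8, A[1][1] + B[1][1] = 0 + -5 = -5, A[1][2] + B[2][1] = -4 + -5 = -9) = -9 (attained at k = 2)
  C[1][2] = min over k of (A[1][0] + B[0][2] = -5 + 5 = 0, A[1][1] + B[1][2] = 0 + 2 = 2, A[1][2] + B[2][2] = -4 + 3 = -1) = -1 (attained at k = 2)
  C[2][0] = min over k of (A[2][0] + B[0][0] = 10 + 0 = 10, A[2][1] + B[1][0] = 1 + -4 = -3, A[2][2] + B[2][0] = -4 + 5 = 1) = -3 (attained at k = 1)
  C[2][1] = min over k of (A[2][0] + B[0][1] = 10 + -3 = 7, A[2][1] + B[1][1] = 1 + -5 = -4, A[2][2] + B[2][1] = -4 + -5 = -9) = -9 (attained at k = 2)
  C[2][2] = min over k of (A[2][0] + B[0][2] = 10 + 5 = 15, A[2][1] + B[1][2] = 1 + 2 = 3, A[2][2] + B[2][2] = -4 + 3 = -1) = -1 (attained at k = 2)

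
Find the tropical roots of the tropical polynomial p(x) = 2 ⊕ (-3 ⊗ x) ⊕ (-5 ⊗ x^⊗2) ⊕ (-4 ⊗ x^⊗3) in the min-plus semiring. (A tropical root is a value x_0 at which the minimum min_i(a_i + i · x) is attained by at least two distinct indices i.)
Roots: {-1, 2, 5}

Each tropical root is a break point of the lower envelope of the lines y = a_i + i · x (there are 4 lines, with slopes 0, 1, ..., 3). Only the lines that attain the minimum somewhere contribute to roots; other lines are dominated. Here the surviving (envelope) indices are i = 3, i = 2, i = 1, i = 0.
Intersections between consecutive envelope lines give the roots: for adjacent envelope indices i < j the intersection is x = (a_i − a_j) / (j − i). Reading off the sorted break points: {-1, 2, 5}.
Verification: at each break x_0, at least two indices attain the minimum of min_i(a_i + i · x_0).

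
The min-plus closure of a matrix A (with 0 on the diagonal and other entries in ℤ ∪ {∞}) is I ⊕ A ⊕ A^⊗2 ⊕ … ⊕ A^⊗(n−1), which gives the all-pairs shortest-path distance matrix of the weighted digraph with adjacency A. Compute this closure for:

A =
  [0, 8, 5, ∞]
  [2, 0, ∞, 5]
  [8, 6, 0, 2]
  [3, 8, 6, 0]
Closure =
  [0, 8, 5, 7]
  [2, 0, 7, 5]
  [5, 6, 0, 2]
  [3, 8, 6, 0]

This is the Floyd-Warshall all-pairs shortest-path computation. For each intermediate vertex k = 0, 1, …, 3, update dist[i][j] ← min(dist[i][j], dist[i][k] + dist[k][j]). The final matrix gives, for each (i, j), the minimum total weight of any directed path from i to j (possibly empty when i = j).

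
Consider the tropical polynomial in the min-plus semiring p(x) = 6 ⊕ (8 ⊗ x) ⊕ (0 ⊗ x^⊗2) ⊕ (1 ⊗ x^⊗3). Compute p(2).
p(2) = 4

A tropical monomial a ⊗ x^⊗i evaluates to a + i · x. Evaluating each term at x = 2:
  Term 0 contributes 6 + 0 · 2 = 6
  Term 1 contributes 8 + 1 · 2 = 10
  Term 2 contributes 0 + 2 · 2 = 4
  Term 3 contributes 1 + 3 · 2 = 7
p(2) = ⊕ of these = min[6, 10, 4, 7] = 4.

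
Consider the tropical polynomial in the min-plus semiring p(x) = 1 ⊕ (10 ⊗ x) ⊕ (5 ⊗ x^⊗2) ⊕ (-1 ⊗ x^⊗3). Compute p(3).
p(3) = 1

A tropical monomial a ⊗ x^⊗i evaluates to a + i · x. Evaluating each term at x = 3:
  Term 0 contributes 1 + 0 · 3 = 1
  Term 1 contributes 10 + 1 · 3 = 13
  Term 2 contributes 5 + 2 · 3 = 11
  Term 3 contributes -1 + 3 · 3 = 8
p(3) = ⊕ of these = min[1, 13, 11, 8] = 1.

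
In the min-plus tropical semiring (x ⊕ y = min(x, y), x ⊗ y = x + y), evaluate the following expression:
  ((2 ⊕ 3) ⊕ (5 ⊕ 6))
((2 ⊕ 3) ⊕ (5 ⊕ 6)) = 2

Expand innermost to outermost. Recall ⊕ takes the minimum of its arguments and ⊗ takes their sum. Working out the expression ((2 ⊕ 3) ⊕ (5 ⊕ 6)) gives 2.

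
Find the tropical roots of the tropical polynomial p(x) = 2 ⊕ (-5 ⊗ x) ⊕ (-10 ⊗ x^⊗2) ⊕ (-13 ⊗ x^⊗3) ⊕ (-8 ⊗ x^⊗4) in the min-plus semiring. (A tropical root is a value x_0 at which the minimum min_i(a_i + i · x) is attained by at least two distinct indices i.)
Roots: {-5, 3, 5, 7}

Each tropical root is a break point of the lower envelope of the lines y = a_i + i · x (there are 5 lines, with slopes 0, 1, ..., 4). Only the lines that attain the minimum somewhere contribute to roots; other lines are dominated. Here the surviving (envelope) indices are i = 4, i = 3, i = 2, i = 1, i = 0.
Intersections between consecutive envelope lines give the roots: for adjacent envelope indices i < j the intersection is x = (a_i − a_j) / (j − i). Reading off the sorted break points: {-5, 3, 5, 7}.
Verification: at each break x_0, at least two indices attain the minimum of min_i(a_i + i · x_0).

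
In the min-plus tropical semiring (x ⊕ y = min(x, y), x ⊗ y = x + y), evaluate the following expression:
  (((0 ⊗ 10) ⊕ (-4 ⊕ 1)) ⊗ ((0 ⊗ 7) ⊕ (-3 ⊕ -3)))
(((0 ⊗ 10) ⊕ (-4 ⊕ 1)) ⊗ ((0 ⊗ 7) ⊕ (-3 ⊕ -3))) = -7

Expand innermost to outermost. Recall ⊕ takes the minimum of its arguments and ⊗ takes their sum. Working out the expression (((0 ⊗ 10) ⊕ (-4 ⊕ 1)) ⊗ ((0 ⊗ 7) ⊕ (-3 ⊕ -3))) gives -7.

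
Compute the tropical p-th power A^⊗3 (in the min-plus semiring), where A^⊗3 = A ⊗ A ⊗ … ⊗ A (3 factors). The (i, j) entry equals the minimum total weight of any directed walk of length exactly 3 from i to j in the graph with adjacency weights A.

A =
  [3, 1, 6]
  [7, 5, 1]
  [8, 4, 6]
A^⊗3 =
  [9, 6, 5]
  [12, 10, 6]
  [13, 9, 10]

Each entry (A^⊗3)_ij equals the minimum over all length-3 walks i = v_0 → v_1 → … → v_3 = j of Σ_t A[v_t][v_{t+1}]. For example, for (i, j) = (0, 2) we minimise over 9 possible intermediate vertex sequences; the minimum is 5, attained along the walk 0 → 0 → 1 → 2.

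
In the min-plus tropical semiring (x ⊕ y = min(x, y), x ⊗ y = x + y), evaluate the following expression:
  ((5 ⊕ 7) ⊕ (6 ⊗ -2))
((5 ⊕ 7) ⊕ (6 ⊗ -2)) = 4

Expand innermost to outermost. Recall ⊕ takes the minimum of its arguments and ⊗ takes their sum. Working out the expression ((5 ⊕ 7) ⊕ (6 ⊗ -2)) gives 4.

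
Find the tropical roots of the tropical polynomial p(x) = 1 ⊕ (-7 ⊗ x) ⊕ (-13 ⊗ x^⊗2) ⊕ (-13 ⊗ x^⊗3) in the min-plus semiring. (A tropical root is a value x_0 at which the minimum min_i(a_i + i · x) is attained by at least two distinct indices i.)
Roots: {0, 6, 8}

Each tropical root is a break point of the lower envelope of the lines y = a_i + i · x (there are 4 lines, with slopes 0, 1, ..., 3). Only the lines that attain the minimum somewhere contribute to roots; other lines are dominated. Here the surviving (envelope) indices are i = 3, i = 2, i = 1, i = 0.
Intersections between consecutive envelope lines give the roots: for adjacent envelope indices i < j the intersection is x = (a_i − a_j) / (j − i). Reading off the sorted break points: {0, 6, 8}.
Verification: at each break x_0, at least two indices attain the minimum of min_i(a_i + i · x_0).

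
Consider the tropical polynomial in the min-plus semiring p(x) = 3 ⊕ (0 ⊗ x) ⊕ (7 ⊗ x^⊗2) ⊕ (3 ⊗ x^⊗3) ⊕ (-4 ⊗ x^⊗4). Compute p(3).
p(3) = 3

A tropical monomial a ⊗ x^⊗i evaluates to a + i · x. Evaluating each term at x = 3:
  Term 0 contributes 3 + 0 · 3 = 3
  Term 1 contributes 0 + 1 · 3 = 3
  Term 2 contributes 7 + 2 · 3 = 13
  Term 3 contributes 3 + 3 · 3 = 12
  Term 4 contributes -4 + 4 · 3 = 8
p(3) = ⊕ of these = min[3, 3, 13, 12, 8] = 3.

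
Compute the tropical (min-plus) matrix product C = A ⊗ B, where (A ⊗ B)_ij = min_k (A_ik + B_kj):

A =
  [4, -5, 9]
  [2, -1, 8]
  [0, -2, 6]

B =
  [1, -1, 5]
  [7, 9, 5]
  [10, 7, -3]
A ⊗ B =
  [2, 3, 0]
  [3, 1, 4]
  [1, -1, 3]

Apply the min-plus product entry-by-entry:
  C[0][0] = min over k of (A[0][0] + B[0][0] = 4 + 1 = 5, A[0][1] + B[1][0] = -5 + 7 = 2, A[0][2] + B[2][0] = 9 + 10 = 19) = 2 (attained at k = 1)
  C[0][1] = min over k of (A[0][0] + B[0][1] = 4 + -1 = 3, A[0][1] + B[1][1] = -5 + 9 = 4, A[0][2] + B[2][1] = 9 + 7 = 16) = 3 (attained at k = 0)
  C[0][2] = min over k of (A[0][0] + B[0][2] = 4 + 5 = 9, A[0][1] + B[1][2] = -5 + 5 = 0, A[0][2] + B[2][2] = 9 + -3 = 6) = 0 (attained at k = 1)
  C[1][0] = min over k of (A[1][0] + B[0][0] = 2 + 1 = 3, A[1][1] + B[1][0] = -1 + 7 = 6, A[1][2] + B[2][0] = 8 + 10 = 18) = 3 (attained at k = 0)
  C[1][1] = min over k of (A[1][0] + B[0][1] = 2 + -1 = 1, A[1][1] + B[1][1] = -1 + 9 = 8, A[1][2] + B[2][1] = 8 + 7 = 15) = 1 (attained at k = 0)
  C[1][2] = min over k of (A[1][0] + B[0][2] = 2 + 5 = 7, A[1][1] + B[1][2] = -1 + 5 = 4, A[1][2] + B[2][2] = 8 + -3 = 5) = 4 (attained at k = 1)
  C[2][0] = min over k of (A[2][0] + B[0][0] = 0 + 1 = 1, A[2][1] + B[1][0] = -2 + 7 = 5, A[2][2] + B[2][0] = 6 + 10 = 16) = 1 (attained at k = 0)
  C[2][1] = min over k of (A[2][0] + B[0][1] = 0 + -1 = -1, A[2][1] + B[1][1] = -2 + 9 = 7, A[2][2] + B[2][1] = 6 + 7 = 13) = -1 (attained at k = 0)
  C[2][2] = min over k of (A[2][0] + B[0][2] = 0 + 5 = 5, A[2][1] + B[1][2] = -2 + 5 = 3, A[2][2] + B[2][2] = 6 + -3 = 3) = 3 (attained at k = 1)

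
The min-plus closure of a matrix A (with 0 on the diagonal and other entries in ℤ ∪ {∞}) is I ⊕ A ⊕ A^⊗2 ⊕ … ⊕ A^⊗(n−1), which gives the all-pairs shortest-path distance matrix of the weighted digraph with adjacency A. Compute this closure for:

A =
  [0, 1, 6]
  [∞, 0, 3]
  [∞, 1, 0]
Closure =
  [0, 1, 4]
  [∞, 0, 3]
  [∞, 1, 0]

This is the Floyd-Warshall all-pairs shortest-path computation. For each intermediate vertex k = 0, 1, …, 2, update dist[i][j] ← min(dist[i][j], dist[i][k] + dist[k][j]). The final matrix gives, for each (i, j), the minimum total weight of any directed path from i to j (possibly empty when i = j).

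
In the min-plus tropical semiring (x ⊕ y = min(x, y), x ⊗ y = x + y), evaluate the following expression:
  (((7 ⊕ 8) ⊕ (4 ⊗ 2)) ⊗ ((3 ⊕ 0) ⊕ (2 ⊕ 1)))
(((7 ⊕ 8) ⊕ (4 ⊗ 2)) ⊗ ((3 ⊕ 0) ⊕ (2 ⊕ 1))) = 6

Expand innermost to outermost. Recall ⊕ takes the minimum of its arguments and ⊗ takes their sum. Working out the expression (((7 ⊕ 8) ⊕ (4 ⊗ 2)) ⊗ ((3 ⊕ 0) ⊕ (2 ⊕ 1))) gives 6.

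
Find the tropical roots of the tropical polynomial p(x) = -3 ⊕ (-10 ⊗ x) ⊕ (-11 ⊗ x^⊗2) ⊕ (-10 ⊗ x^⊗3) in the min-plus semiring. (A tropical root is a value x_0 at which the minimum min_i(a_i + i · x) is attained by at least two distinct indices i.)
Roots: {-1, 1, 7}

Each tropical root is a break point of the lower envelope of the lines y = a_i + i · x (there are 4 lines, with slopes 0, 1, ..., 3). Only the lines that attain the minimum somewhere contribute to roots; other lines are dominated. Here the surviving (envelope) indices are i = 3, i = 2, i = 1, i = 0.
Intersections between consecutive envelope lines give the roots: for adjacent envelope indices i < j the intersection is x = (a_i − a_j) / (j − i). Reading off the sorted break points: {-1, 1, 7}.
Verification: at each break x_0, at least two indices attain the minimum of min_i(a_i + i · x_0).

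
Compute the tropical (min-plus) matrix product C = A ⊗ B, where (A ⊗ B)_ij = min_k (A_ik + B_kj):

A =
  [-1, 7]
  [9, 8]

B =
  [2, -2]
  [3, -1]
A ⊗ B =
  [1, -3]
  [11, 7]

Apply the min-plus product entry-by-entry:
  C[0][0] = min over k of (A[0][0] + B[0][0] = -1 + 2 = 1, A[0][1] + B[1][0] = 7 + 3 = 10) = 1 (attained at k = 0)
  C[0][1] = min over k of (A[0][0] + B[0][1] = -1 + -2 = -3, A[0][1] + B[1][1] = 7 + -1 = 6) = -3 (attained at k = 0)
  C[1][0] = min over k of (A[1][0] + B[0][0] = 9 + 2 = 11, A[1][1] + B[1][0] = 8 + 3 = 11) = 11 (attained at k = 0)
  C[1][1] = min over k of (A[1][0] + B[0][1] = 9 + -2 = 7, A[1][1] + B[1][1] = 8 + -1 = 7) = 7 (attained at k = 0)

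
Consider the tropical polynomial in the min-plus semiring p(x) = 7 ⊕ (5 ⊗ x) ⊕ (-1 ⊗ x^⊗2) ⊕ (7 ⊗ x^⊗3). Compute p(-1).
p(-1) = -3

A tropical monomial a ⊗ x^⊗i evaluates to a + i · x. Evaluating each term at x = -1:
  Term 0 contributes 7 + 0 · -1 = 7
  Term 1 contributes 5 + 1 · -1 = 4
  Term 2 contributes -1 + 2 · -1 = -3
  Term 3 contributes 7 + 3 · -1 = 4
p(-1) = ⊕ of these = min[7, 4, -3, 4] = -3.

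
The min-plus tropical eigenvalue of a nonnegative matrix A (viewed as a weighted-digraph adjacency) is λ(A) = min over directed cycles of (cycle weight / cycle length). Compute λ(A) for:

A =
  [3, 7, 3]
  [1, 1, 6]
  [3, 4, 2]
λ(A) = 1

Enumerate directed cycles and compute their means (weight / length). Sample:
  cycle 0 → 0: weight = 3, length = 1, mean = 3/1 ≈ 3.000
  cycle 1 → 1: weight = 1, length = 1, mean = 1/1 ≈ 1.000
  cycle 2 → 2: weight = 2, length = 1, mean = 2/1 ≈ 2.000
  cycle 0 → 1 → 0: weight = 8, length = 2, mean = 8/2 ≈ 4.000
  cycle 0 → 2 → 0: weight = 6, length = 2, mean = 6/2 ≈ 3.000
  cycle 1 → 0 → 1: weight = 8, length = 2, mean = 8/2 ≈ 4.000
Minimum mean = 1.000, attained e.g. along the cycle 1 → 1 with weight 1 and length 1. So λ(A) = 1/1 = 1.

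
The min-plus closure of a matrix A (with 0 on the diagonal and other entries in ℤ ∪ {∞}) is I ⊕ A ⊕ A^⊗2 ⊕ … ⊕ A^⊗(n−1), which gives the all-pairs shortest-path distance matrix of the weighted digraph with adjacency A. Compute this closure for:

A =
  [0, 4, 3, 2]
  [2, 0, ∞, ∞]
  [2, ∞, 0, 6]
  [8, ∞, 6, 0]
Closure =
  [0, 4, 3, 2]
  [2, 0, 5, 4]
  [2, 6, 0, 4]
  [8, 12, 6, 0]

This is the Floyd-Warshall all-pairs shortest-path computation. For each intermediate vertex k = 0, 1, …, 3, update dist[i][j] ← min(dist[i][j], dist[i][k] + dist[k][j]). The final matrix gives, for each (i, j), the minimum total weight of any directed path from i to j (possibly empty when i = j).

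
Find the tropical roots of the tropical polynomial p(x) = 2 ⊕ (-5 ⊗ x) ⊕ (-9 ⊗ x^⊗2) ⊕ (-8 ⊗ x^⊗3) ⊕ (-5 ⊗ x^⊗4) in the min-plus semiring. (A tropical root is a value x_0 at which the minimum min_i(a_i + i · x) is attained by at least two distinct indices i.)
Roots: {-3, -1, 4, 7}

Each tropical root is a break point of the lower envelope of the lines y = a_i + i · x (there are 5 lines, with slopes 0, 1, ..., 4). Only the lines that attain the minimum somewhere contribute to roots; other lines are dominated. Here the surviving (envelope) indices are i = 4, i = 3, i = 2, i = 1, i = 0.
Intersections between consecutive envelope lines give the roots: for adjacent envelope indices i < j the intersection is x = (a_i − a_j) / (j − i). Reading off the sorted break points: {-3, -1, 4, 7}.
Verification: at each break x_0, at least two indices attain the minimum of min_i(a_i + i · x_0).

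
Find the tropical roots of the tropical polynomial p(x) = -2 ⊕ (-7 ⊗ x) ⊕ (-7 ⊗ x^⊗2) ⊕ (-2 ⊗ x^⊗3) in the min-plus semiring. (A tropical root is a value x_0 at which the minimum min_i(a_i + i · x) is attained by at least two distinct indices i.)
Roots: {-5, 0, 5}

Each tropical root is a break point of the lower envelope of the lines y = a_i + i · x (there are 4 lines, with slopes 0, 1, ..., 3). Only the lines that attain the minimum somewhere contribute to roots; other lines are dominated. Here the surviving (envelope) indices are i = 3, i = 2, i = 1, i = 0.
Intersections between consecutive envelope lines give the roots: for adjacent envelope indices i < j the intersection is x = (a_i − a_j) / (j − i). Reading off the sorted break points: {-5, 0, 5}.
Verification: at each break x_0, at least two indices attain the minimum of min_i(a_i + i · x_0).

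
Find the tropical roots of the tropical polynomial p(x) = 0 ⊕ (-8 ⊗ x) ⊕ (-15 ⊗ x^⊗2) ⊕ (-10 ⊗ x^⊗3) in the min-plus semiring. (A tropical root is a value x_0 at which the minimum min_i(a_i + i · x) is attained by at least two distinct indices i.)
Roots: {-5, 7, 8}

Each tropical root is a break point of the lower envelope of the lines y = a_i + i · x (there are 4 lines, with slopes 0, 1, ..., 3). Only the lines that attain the minimum somewhere contribute to roots; other lines are dominated. Here the surviving (envelope) indices are i = 3, i = 2, i = 1, i = 0.
Intersections between consecutive envelope lines give the roots: for adjacent envelope indices i < j the intersection is x = (a_i − a_j) / (j − i). Reading off the sorted break points: {-5, 7, 8}.
Verification: at each break x_0, at least two indices attain the minimum of min_i(a_i + i · x_0).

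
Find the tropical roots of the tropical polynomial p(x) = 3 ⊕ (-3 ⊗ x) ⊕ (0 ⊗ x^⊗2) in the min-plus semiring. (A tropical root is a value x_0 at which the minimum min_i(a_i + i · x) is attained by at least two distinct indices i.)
Roots: {-3, 6}

Each tropical root is a break point of the lower envelope of the lines y = a_i + i · x (there are 3 lines, with slopes 0, 1, ..., 2). Only the lines that attain the minimum somewhere contribute to roots; other lines are dominated. Here the surviving (envelope) indices are i = 2, i = 1, i = 0.
Intersections between consecutive envelope lines give the roots: for adjacent envelope indices i < j the intersection is x = (a_i − a_j) / (j − i). Reading off the sorted break points: {-3, 6}.
Verification: at each break x_0, at least two indices attain the minimum of min_i(a_i + i · x_0).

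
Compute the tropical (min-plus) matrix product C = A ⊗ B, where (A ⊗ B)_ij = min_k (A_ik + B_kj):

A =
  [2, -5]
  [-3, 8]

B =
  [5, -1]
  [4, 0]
A ⊗ B =
  [-1, -5]
  [2, -4]

Apply the min-plus product entry-by-entry:
  C[0][0] = min over k of (A[0][0] + B[0][0] = 2 + 5 = 7, A[0][1] + B[1][0] = -5 + 4 = -1) = -1 (attained at k = 1)
  C[0][1] = min over k of (A[0][0] + B[0][1] = 2 + -1 = 1, A[0][1] + B[1][1] = -5 + 0 = -5) = -5 (attained at k = 1)
  C[1][0] = min over k of (A[1][0] + B[0][0] = -3 + 5 = 2, A[1][1] + B[1][0] = 8 + 4 = 12) = 2 (attained at k = 0)
  C[1][1] = min over k of (A[1][0] + B[0][1] = -3 + -1 = -4, A[1][1] + B[1][1] = 8 + 0 = 8) = -4 (attained at k = 0)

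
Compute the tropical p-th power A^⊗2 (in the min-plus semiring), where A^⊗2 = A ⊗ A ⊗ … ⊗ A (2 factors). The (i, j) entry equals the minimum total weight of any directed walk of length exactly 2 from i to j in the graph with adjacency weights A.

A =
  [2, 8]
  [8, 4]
A^⊗2 =
  [4, 10]
  [10, 8]

Each entry (A^⊗2)_ij equals the minimum over all length-2 walks i = v_0 → v_1 → … → v_2 = j of Σ_t A[v_t][v_{t+1}]. For example, for (i, j) = (0, 1) we minimise over 2 possible intermediate vertex sequences; the minimum is 10, attained along the walk 0 → 0 → 1.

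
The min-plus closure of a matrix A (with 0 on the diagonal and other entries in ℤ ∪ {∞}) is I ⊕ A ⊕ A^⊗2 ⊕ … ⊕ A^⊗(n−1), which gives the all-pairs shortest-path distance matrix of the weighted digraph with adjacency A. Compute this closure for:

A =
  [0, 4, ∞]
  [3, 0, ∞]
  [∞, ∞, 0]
Closure =
  [0, 4, ∞]
  [3, 0, ∞]
  [∞, ∞, 0]

This is the Floyd-Warshall all-pairs shortest-path computation. For each intermediate vertex k = 0, 1, …, 2, update dist[i][j] ← min(dist[i][j], dist[i][k] + dist[k][j]). The final matrix gives, for each (i, j), the minimum total weight of any directed path from i to j (possibly empty when i = j).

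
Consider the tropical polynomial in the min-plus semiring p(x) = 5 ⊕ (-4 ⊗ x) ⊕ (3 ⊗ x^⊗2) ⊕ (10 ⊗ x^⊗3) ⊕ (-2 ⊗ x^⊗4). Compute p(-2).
p(-2) = -10

A tropical monomial a ⊗ x^⊗i evaluates to a + i · x. Evaluating each term at x = -2:
  Term 0 contributes 5 + 0 · -2 = 5
  Term 1 contributes -4 + 1 · -2 = -6
  Term 2 contributes 3 + 2 · -2 = -1
  Term 3 contributes 10 + 3 · -2 = 4
  Term 4 contributes -2 + 4 · -2 = -10
p(-2) = ⊕ of these = min[5, -6, -1, 4, -10] = -10.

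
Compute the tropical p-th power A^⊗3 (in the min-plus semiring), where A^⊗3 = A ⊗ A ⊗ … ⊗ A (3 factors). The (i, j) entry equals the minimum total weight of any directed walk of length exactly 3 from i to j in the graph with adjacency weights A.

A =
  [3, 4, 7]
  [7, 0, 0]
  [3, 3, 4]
A^⊗3 =
  [7, 4, 4]
  [3, 0, 0]
  [6, 3, 3]

Each entry (A^⊗3)_ij equals the minimum over all length-3 walks i = v_0 → v_1 → … → v_3 = j of Σ_t A[v_t][v_{t+1}]. For example, for (i, j) = (0, 2) we minimise over 9 possible intermediate vertex sequences; the minimum is 4, attained along the walk 0 → 1 → 1 → 2.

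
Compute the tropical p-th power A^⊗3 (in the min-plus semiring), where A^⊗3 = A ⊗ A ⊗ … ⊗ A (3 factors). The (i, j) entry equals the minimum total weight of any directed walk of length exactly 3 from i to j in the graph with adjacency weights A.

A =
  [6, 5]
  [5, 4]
A^⊗3 =
  [14, 13]
  [13, 12]

Each entry (A^⊗3)_ij equals the minimum over all length-3 walks i = v_0 → v_1 → … → v_3 = j of Σ_t A[v_t][v_{t+1}]. For example, for (i, j) = (0, 1) we minimise over 4 possible intermediate vertex sequences; the minimum is 13, attained along the walk 0 → 1 → 1 → 1.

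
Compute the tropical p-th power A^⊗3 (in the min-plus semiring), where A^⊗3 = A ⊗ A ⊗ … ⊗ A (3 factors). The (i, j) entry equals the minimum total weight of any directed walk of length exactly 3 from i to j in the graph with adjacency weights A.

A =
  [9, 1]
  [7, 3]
A^⊗3 =
  [11, 7]
  [13, 9]

Each entry (A^⊗3)_ij equals the minimum over all length-3 walks i = v_0 → v_1 → … → v_3 = j of Σ_t A[v_t][v_{t+1}]. For example, for (i, j) = (0, 1) we minimise over 4 possible intermediate vertex sequences; the minimum is 7, attained along the walk 0 → 1 → 1 → 1.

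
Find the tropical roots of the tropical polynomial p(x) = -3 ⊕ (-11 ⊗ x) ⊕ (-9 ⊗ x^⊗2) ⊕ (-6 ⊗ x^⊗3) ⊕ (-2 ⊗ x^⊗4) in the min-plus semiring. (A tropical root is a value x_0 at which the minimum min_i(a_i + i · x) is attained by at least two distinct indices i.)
Roots: {-4, -3, -2, 8}

Each tropical root is a break point of the lower envelope of the lines y = a_i + i · x (there are 5 lines, with slopes 0, 1, ..., 4). Only the lines that attain the minimum somewhere contribute to roots; other lines are dominated. Here the surviving (envelope) indices are i = 4, i = 3, i = 2, i = 1, i = 0.
Intersections between consecutive envelope lines give the roots: for adjacent envelope indices i < j the intersection is x = (a_i − a_j) / (j − i). Reading off the sorted break points: {-4, -3, -2, 8}.
Verification: at each break x_0, at least two indices attain the minimum of min_i(a_i + i · x_0).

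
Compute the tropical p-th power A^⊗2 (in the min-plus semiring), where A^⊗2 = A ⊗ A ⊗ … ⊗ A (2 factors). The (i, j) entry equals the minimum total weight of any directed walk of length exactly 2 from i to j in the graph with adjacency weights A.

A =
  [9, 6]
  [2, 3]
A^⊗2 =
  [8, 9]
  [5, 6]

Each entry (A^⊗2)_ij equals the minimum over all length-2 walks i = v_0 → v_1 → … → v_2 = j of Σ_t A[v_t][v_{t+1}]. For example, for (i, j) = (0, 1) we minimise over 2 possible intermediate vertex sequences; the minimum is 9, attained along the walk 0 → 1 → 1.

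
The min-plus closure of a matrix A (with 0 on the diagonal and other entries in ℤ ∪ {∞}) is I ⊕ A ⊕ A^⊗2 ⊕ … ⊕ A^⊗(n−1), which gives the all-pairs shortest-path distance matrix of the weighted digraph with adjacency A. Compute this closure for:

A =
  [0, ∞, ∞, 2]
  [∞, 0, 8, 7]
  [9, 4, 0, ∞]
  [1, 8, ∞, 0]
Closure =
  [0, 10, 18, 2]
  [8, 0, 8, 7]
  [9, 4, 0, 11]
  [1, 8, 16, 0]

This is the Floyd-Warshall all-pairs shortest-path computation. For each intermediate vertex k = 0, 1, …, 3, update dist[i][j] ← min(dist[i][j], dist[i][k] + dist[k][j]). The final matrix gives, for each (i, j), the minimum total weight of any directed path from i to j (possibly empty when i = j).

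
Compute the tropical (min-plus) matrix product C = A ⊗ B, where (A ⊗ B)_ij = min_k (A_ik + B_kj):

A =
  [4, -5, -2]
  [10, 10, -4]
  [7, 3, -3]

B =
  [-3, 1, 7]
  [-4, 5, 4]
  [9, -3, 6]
A ⊗ B =
  [-9, -5, -1]
  [5, -7, 2]
  [-1, -6, 3]

Apply the min-plus product entry-by-entry:
  C[0][0] = min over k of (A[0][0] + B[0][0] = 4 + -3 = 1, A[0][1] + B[1][0] = -5 + -4 = -9, A[0][2] + B[2][0] = -2 + 9 = 7) = -9 (attained at k = 1)
  C[0][1] = min over k of (A[0][0] + B[0][1] = 4 + 1 = 5, A[0][1] + B[1][1] = -5 + 5 = 0, A[0][2] + B[2][1] = -2 + -3 = -5) = -5 (attained at k = 2)
  C[0][2] = min over k of (A[0][0] + B[0][2] = 4 + 7 = 11, A[0][1] + B[1][2] = -5 + 4 = -1, A[0][2] + B[2][2] = -2 + 6 = 4) = -1 (attained at k = 1)
  C[1][0] = min over k of (A[1][0] + B[0][0] = 10 + -3 = 7, A[1][1] + B[1][0] = 10 + -4 = 6, A[1][2] + B[2][0] = -4 + 9 = 5) = 5 (attained at k = 2)
  C[1][1] = min over k of (A[1][0] + B[0][1] = 10 + 1 = 11, A[1][1] + B[1][1] = 10 + 5 = 15, A[1][2] + B[2][1] = -4 + -3 = -7) = -7 (attained at k = 2)
  C[1][2] = min over k of (A[1][0] + B[0][2] = 10 + 7 = 17, A[1][1] + B[1][2] = 10 + 4 = 14, A[1][2] + B[2][2] = -4 + 6 = 2) = 2 (attained at k = 2)
  C[2][0] = min over k of (A[2][0] + B[0][0] = 7 + -3 = 4, A[2][1] + B[1][0] = 3 + -4 = -1, A[2][2] + B[2][0] = -3 + 9 = 6) = -1 (attained at k = 1)
  C[2][1] = min over k of (A[2][0] + B[0][1] = 7 + 1 = 8, A[2][1] + B[1][1] = 3 + 5 = 8, A[2][2] + B[2][1] = -3 + -3 = -6) = -6 (attained at k = 2)
  C[2][2] = min over k of (A[2][0] + B[0][2] = 7 + 7 = 14, A[2][1] + B[1][2] = 3 + 4 = 7, A[2][2] + B[2][2] = -3 + 6 = 3) = 3 (attained at k = 2)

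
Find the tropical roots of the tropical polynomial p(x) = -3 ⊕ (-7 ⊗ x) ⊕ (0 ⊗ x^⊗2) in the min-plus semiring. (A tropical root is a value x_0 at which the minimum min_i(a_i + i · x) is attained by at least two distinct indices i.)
Roots: {-7, 4}

Each tropical root is a break point of the lower envelope of the lines y = a_i + i · x (there are 3 lines, with slopes 0, 1, ..., 2). Only the lines that attain the minimum somewhere contribute to roots; other lines are dominated. Here the surviving (envelope) indices are i = 2, i = 1, i = 0.
Intersections between consecutive envelope lines give the roots: for adjacent envelope indices i < j the intersection is x = (a_i − a_j) / (j − i). Reading off the sorted break points: {-7, 4}.
Verification: at each break x_0, at least two indices attain the minimum of min_i(a_i + i · x_0).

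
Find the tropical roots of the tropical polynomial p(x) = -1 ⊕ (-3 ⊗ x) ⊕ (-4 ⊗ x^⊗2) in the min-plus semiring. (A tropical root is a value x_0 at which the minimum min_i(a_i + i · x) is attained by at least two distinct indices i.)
Roots: {1, 2}

Each tropical root is a break point of the lower envelope of the lines y = a_i + i · x (there are 3 lines, with slopes 0, 1, ..., 2). Only the lines that attain the minimum somewhere contribute to roots; other lines are dominated. Here the surviving (envelope) indices are i = 2, i = 1, i = 0.
Intersections between consecutive envelope lines give the roots: for adjacent envelope indices i < j the intersection is x = (a_i − a_j) / (j − i). Reading off the sorted break points: {1, 2}.
Verification: at each break x_0, at least two indices attain the minimum of min_i(a_i + i · x_0).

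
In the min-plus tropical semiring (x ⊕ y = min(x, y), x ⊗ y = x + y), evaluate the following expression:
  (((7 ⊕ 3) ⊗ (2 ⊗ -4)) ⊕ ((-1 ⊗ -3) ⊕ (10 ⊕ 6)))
(((7 ⊕ 3) ⊗ (2 ⊗ -4)) ⊕ ((-1 ⊗ -3) ⊕ (10 ⊕ 6))) = -4

Expand innermost to outermost. Recall ⊕ takes the minimum of its arguments and ⊗ takes their sum. Working out the expression (((7 ⊕ 3) ⊗ (2 ⊗ -4)) ⊕ ((-1 ⊗ -3) ⊕ (10 ⊕ 6))) gives -4.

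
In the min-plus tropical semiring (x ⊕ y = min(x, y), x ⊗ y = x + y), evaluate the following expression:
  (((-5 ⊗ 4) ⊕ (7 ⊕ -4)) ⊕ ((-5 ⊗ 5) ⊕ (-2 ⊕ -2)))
(((-5 ⊗ 4) ⊕ (7 ⊕ -4)) ⊕ ((-5 ⊗ 5) ⊕ (-2 ⊕ -2))) = -4

Expand innermost to outermost. Recall ⊕ takes the minimum of its arguments and ⊗ takes their sum. Working out the expression (((-5 ⊗ 4) ⊕ (7 ⊕ -4)) ⊕ ((-5 ⊗ 5) ⊕ (-2 ⊕ -2))) gives -4.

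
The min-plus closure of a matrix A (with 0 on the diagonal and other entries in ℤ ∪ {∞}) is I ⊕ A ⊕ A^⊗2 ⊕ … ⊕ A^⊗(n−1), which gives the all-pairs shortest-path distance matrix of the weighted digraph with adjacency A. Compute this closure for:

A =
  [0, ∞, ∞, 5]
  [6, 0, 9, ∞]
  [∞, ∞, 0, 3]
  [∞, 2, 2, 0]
Closure =
  [0, 7, 7, 5]
  [6, 0, 9, 11]
  [11, 5, 0, 3]
  [8, 2, 2, 0]

This is the Floyd-Warshall all-pairs shortest-path computation. For each intermediate vertex k = 0, 1, …, 3, update dist[i][j] ← min(dist[i][j], dist[i][k] + dist[k][j]). The final matrix gives, for each (i, j), the minimum total weight of any directed path from i to j (possibly empty when i = j).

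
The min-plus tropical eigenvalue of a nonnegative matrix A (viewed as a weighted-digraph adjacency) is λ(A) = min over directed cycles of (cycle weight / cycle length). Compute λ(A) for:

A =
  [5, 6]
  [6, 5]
λ(A) = 5

Enumerate directed cycles and compute their means (weight / length). Sample:
  cycle 0 → 0: weight = 5, length = 1, mean = 5/1 ≈ 5.000
  cycle 1 → 1: weight = 5, length = 1, mean = 5/1 ≈ 5.000
  cycle 0 → 1 → 0: weight = 12, length = 2, mean = 12/2 ≈ 6.000
  cycle 1 → 0 → 1: weight = 12, length = 2, mean = 12/2 ≈ 6.000
Minimum mean = 5.000, attained e.g. along the cycle 0 → 0 with weight 5 and length 1. So λ(A) = 5/1 = 5.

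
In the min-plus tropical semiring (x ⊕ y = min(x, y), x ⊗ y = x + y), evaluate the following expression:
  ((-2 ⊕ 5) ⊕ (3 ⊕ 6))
((-2 ⊕ 5) ⊕ (3 ⊕ 6)) = -2

Expand innermost to outermost. Recall ⊕ takes the minimum of its arguments and ⊗ takes their sum. Working out the expression ((-2 ⊕ 5) ⊕ (3 ⊕ 6)) gives -2.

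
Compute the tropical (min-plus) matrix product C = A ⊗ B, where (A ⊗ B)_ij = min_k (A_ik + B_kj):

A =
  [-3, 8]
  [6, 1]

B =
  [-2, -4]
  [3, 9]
A ⊗ B =
  [-5, -7]
  [4, 2]

Apply the min-plus product entry-by-entry:
  C[0][0] = min over k of (A[0][0] + B[0][0] = -3 + -2 = -5, A[0][1] + B[1][0] = 8 + 3 = 11) = -5 (attained at k = 0)
  C[0][1] = min over k of (A[0][0] + B[0][1] = -3 + -4 = -7, A[0][1] + B[1][1] = 8 + 9 = 17) = -7 (attained at k = 0)
  C[1][0] = min over k of (A[1][0] + B[0][0] = 6 + -2 = 4, A[1][1] + B[1][0] = 1 + 3 = 4) = 4 (attained at k = 0)
  C[1][1] = min over k of (A[1][0] + B[0][1] = 6 + -4 = 2, A[1][1] + B[1][1] = 1 + 9 = 10) = 2 (attained at k = 0)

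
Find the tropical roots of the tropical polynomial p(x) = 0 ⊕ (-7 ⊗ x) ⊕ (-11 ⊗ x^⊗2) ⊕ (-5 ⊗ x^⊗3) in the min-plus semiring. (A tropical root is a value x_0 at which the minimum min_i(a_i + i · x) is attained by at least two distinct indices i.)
Roots: {-6, 4, 7}

Each tropical root is a break point of the lower envelope of the lines y = a_i + i · x (there are 4 lines, with slopes 0, 1, ..., 3). Only the lines that attain the minimum somewhere contribute to roots; other lines are dominated. Here the surviving (envelope) indices are i = 3, i = 2, i = 1, i = 0.
Intersections between consecutive envelope lines give the roots: for adjacent envelope indices i < j the intersection is x = (a_i − a_j) / (j − i). Reading off the sorted break points: {-6, 4, 7}.
Verification: at each break x_0, at least two indices attain the minimum of min_i(a_i + i · x_0).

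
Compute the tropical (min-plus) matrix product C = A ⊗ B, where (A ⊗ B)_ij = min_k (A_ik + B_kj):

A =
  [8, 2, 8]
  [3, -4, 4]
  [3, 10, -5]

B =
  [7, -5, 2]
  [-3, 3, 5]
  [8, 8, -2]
A ⊗ B =
  [-1, 3, 6]
  [-7, -2, 1]
  [3, -2, -7]

Apply the min-plus product entry-by-entry:
  C[0][0] = min over k of (A[0][0] + B[0][0] = 8 + 7 = 15, A[0][1] + B[1][0] = 2 + -3 = -1, A[0][2] + B[2][0] = 8 + 8 = 16) = -1 (attained at k = 1)
  C[0][1] = min over k of (A[0][0] + B[0][1] = 8 + -5 = 3, A[0][1] + B[1][1] = 2 + 3 = 5, A[0][2] + B[2][1] = 8 + 8 = 16) = 3 (attained at k = 0)
  C[0][2] = min over k of (A[0][0] + B[0][2] = 8 + 2 = 10, A[0][1] + B[1][2] = 2 + 5 = 7, A[0][2] + B[2][2] = 8 + -2 = 6) = 6 (attained at k = 2)
  C[1][0] = min over k of (A[1][0] + B[0][0] = 3 + 7 = 10, A[1][1] + B[1][0] = -4 + -3 = -7, A[1][2] + B[2][0] = 4 + 8 = 12) = -7 (attained at k = 1)
  C[1][1] = min over k of (A[1][0] + B[0][1] = 3 + -5 = -2, A[1][1] + B[1][1] = -4 + 3 = -1, A[1][2] + B[2][1] = 4 + 8 = 12) = -2 (attained at k = 0)
  C[1][2] = min over k of (A[1][0] + B[0][2] = 3 + 2 = 5, A[1][1] + B[1][2] = -4 + 5 = 1, A[1][2] + B[2][2] = 4 + -2 = 2) = 1 (attained at k = 1)
  C[2][0] = min over k of (A[2][0] + B[0][0] = 3 + 7 = 10, A[2][1] + B[1][0] = 10 + -3 = 7, A[2][2] + B[2][0] = -5 + 8 = 3) = 3 (attained at k = 2)
  C[2][1] = min over k of (A[2][0] + B[0][1] = 3 + -5 = -2, A[2][1] + B[1][1] = 10 + 3 = 13, A[2][2] + B[2][1] = -5 + 8 = 3) = -2 (attained at k = 0)
  C[2][2] = min over k of (A[2][0] + B[0][2] = 3 + 2 = 5, A[2][1] + B[1][2] = 10 + 5 = 15, A[2][2] + B[2][2] = -5 + -2 = -7) = -7 (attained at k = 2)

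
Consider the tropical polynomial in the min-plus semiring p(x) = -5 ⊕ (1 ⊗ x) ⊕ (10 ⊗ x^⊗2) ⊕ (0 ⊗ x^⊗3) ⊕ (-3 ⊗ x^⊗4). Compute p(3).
p(3) = -5

A tropical monomial a ⊗ x^⊗i evaluates to a + i · x. Evaluating each term at x = 3:
  Term 0 contributes -5 + 0 · 3 = -5
  Term 1 contributes 1 + 1 · 3 = 4
  Term 2 contributes 10 + 2 · 3 = 16
  Term 3 contributes 0 + 3 · 3 = 9
  Term 4 contributes -3 + 4 · 3 = 9
p(3) = ⊕ of these = min[-5, 4, 16, 9, 9] = -5.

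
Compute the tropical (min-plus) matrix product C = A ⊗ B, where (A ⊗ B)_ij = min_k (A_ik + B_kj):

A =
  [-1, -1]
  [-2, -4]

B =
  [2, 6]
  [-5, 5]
A ⊗ B =
  [-6, 4]
  [-9, 1]

Apply the min-plus product entry-by-entry:
  C[0][0] = min over k of (A[0][0] + B[0][0] = -1 + 2 = 1, A[0][1] + B[1][0] = -1 + -5 = -6) = -6 (attained at k = 1)
  C[0][1] = min over k of (A[0][0] + B[0][1] = -1 + 6 = 5, A[0][1] + B[1][1] = -1 + 5 = 4) = 4 (attained at k = 1)
  C[1][0] = min over k of (A[1][0] + B[0][0] = -2 + 2 = 0, A[1][1] + B[1][0] = -4 + -5 = -9) = -9 (attained at k = 1)
  C[1][1] = min over k of (A[1][0] + B[0][1] = -2 + 6 = 4, A[1][1] + B[1][1] = -4 + 5 = 1) = 1 (attained at k = 1)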